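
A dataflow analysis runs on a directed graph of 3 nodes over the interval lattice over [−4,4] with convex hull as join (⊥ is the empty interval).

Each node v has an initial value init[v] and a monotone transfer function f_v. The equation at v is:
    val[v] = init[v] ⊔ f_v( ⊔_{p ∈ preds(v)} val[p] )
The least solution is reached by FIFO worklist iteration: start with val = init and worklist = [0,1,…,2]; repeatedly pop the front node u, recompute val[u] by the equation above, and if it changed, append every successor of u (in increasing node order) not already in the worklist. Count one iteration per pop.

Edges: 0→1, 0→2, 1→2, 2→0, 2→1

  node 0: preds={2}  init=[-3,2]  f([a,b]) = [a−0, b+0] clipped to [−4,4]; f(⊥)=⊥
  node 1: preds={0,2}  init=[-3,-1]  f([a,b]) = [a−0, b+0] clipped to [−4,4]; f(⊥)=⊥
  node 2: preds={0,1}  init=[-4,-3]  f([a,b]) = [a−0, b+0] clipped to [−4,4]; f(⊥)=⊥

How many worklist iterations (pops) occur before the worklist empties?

5

Worklist (5 pops):
  #1 pop 0: in=[-4,-3] → [-4,2] (was [-3,2]); enqueue []
  #2 pop 1: in=[-4,2] → [-4,2] (was [-3,-1]); enqueue []
  #3 pop 2: in=[-4,2] → [-4,2] (was [-4,-3]); enqueue [0,1]
  #4 pop 0: in=[-4,2] → [-4,2] (no change)
  #5 pop 1: in=[-4,2] → [-4,2] (no change)

Fixpoint:
  val[0] = [-4,2]
  val[1] = [-4,2]
  val[2] = [-4,2]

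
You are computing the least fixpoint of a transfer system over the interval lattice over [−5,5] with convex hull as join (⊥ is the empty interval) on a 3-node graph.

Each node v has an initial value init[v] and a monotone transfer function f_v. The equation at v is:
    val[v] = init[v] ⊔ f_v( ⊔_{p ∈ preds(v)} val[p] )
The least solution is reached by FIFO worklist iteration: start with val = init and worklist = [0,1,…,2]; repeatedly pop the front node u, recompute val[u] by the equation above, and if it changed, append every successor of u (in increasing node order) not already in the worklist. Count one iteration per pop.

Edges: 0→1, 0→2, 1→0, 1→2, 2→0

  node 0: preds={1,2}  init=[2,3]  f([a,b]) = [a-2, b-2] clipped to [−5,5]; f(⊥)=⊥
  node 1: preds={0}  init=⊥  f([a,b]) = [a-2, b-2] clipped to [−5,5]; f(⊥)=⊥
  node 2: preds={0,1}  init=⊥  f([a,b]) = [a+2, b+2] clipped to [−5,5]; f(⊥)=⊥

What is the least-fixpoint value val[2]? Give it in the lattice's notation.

Iteration log — 10 steps:
  step 1. node 0  ⊔preds=⊥  new=[2,3]  stable
  step 2. node 1  ⊔preds=[2,3]  new=[0,1]  old=⊥  +wl: 0
  step 3. node 2  ⊔preds=[0,3]  new=[2,5]  old=⊥  +wl: 
  step 4. node 0  ⊔preds=[0,5]  new=[-2,3]  old=[2,3]  +wl: 1,2
  step 5. node 1  ⊔preds=[-2,3]  new=[-4,1]  old=[0,1]  +wl: 0
  step 6. node 2  ⊔preds=[-4,3]  new=[-2,5]  old=[2,5]  +wl: 
  step 7. node 0  ⊔preds=[-4,5]  new=[-5,3]  old=[-2,3]  +wl: 1,2
  step 8. node 1  ⊔preds=[-5,3]  new=[-5,1]  old=[-4,1]  +wl: 0
  step 9. node 2  ⊔preds=[-5,3]  new=[-3,5]  old=[-2,5]  +wl: 
  step 10. node 0  ⊔preds=[-5,5]  new=[-5,3]  stable

Least fixpoint reached:
  node 0: [-5,3]
  node 1: [-5,1]
  node 2: [-3,5]

[-3,5]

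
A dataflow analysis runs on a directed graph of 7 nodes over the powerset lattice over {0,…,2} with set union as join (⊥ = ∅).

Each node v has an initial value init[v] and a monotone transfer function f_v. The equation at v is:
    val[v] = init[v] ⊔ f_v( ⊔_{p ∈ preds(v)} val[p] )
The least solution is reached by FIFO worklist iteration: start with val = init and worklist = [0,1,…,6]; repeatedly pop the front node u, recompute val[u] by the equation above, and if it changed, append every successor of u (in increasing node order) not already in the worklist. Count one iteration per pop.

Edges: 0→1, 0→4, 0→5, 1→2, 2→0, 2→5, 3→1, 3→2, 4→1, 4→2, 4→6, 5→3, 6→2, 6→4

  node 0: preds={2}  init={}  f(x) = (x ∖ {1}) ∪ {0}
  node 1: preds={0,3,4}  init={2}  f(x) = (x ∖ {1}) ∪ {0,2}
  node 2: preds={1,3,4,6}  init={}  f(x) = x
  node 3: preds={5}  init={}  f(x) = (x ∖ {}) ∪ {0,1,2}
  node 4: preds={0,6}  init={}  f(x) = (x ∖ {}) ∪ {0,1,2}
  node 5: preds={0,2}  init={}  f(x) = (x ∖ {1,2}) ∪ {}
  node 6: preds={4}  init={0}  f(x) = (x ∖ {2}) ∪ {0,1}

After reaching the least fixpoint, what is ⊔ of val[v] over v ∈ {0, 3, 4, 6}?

{0,1,2}

Iteration log — 14 steps:
  step 1. node 0  ⊔preds={}  new={0}  old={}  +wl: 
  step 2. node 1  ⊔preds={0}  new={0,2}  old={2}  +wl: 
  step 3. node 2  ⊔preds={0,2}  new={0,2}  old={}  +wl: 0
  step 4. node 3  ⊔preds={}  new={0,1,2}  old={}  +wl: 1,2
  step 5. node 4  ⊔preds={0}  new={0,1,2}  old={}  +wl: 
  step 6. node 5  ⊔preds={0,2}  new={0}  old={}  +wl: 3
  step 7. node 6  ⊔preds={0,1,2}  new={0,1}  old={0}  +wl: 4
  step 8. node 0  ⊔preds={0,2}  new={0,2}  old={0}  +wl: 5
  step 9. node 1  ⊔preds={0,1,2}  new={0,2}  stable
  step 10. node 2  ⊔preds={0,1,2}  new={0,1,2}  old={0,2}  +wl: 0
  step 11. node 3  ⊔preds={0}  new={0,1,2}  stable
  step 12. node 4  ⊔preds={0,1,2}  new={0,1,2}  stable
  step 13. node 5  ⊔preds={0,1,2}  new={0}  stable
  step 14. node 0  ⊔preds={0,1,2}  new={0,2}  stable

Least fixpoint reached:
  node 0: {0,2}
  node 1: {0,2}
  node 2: {0,1,2}
  node 3: {0,1,2}
  node 4: {0,1,2}
  node 5: {0}
  node 6: {0,1}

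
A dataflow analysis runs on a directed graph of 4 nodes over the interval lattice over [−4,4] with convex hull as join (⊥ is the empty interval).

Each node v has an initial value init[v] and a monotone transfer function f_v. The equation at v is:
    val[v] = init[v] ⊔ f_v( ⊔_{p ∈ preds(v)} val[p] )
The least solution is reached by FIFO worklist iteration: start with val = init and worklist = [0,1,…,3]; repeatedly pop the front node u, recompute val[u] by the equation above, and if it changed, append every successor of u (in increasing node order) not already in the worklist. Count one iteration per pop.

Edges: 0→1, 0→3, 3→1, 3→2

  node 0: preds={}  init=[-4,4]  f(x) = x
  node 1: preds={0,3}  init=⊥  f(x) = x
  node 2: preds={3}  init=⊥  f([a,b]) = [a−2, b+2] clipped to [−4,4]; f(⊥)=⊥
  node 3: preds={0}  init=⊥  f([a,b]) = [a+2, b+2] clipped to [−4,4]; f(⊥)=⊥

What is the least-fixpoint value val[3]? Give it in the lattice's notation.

[-2,4]

Trace (6 dequeues):
  [1] u=0 | in ⊥ | out [-4,4] | ==
  [2] u=1 | in [-4,4] | out [-4,4] | prev ⊥ | push {}
  [3] u=2 | in ⊥ | out ⊥ | ==
  [4] u=3 | in [-4,4] | out [-2,4] | prev ⊥ | push {1,2}
  [5] u=1 | in [-4,4] | out [-4,4] | ==
  [6] u=2 | in [-2,4] | out [-4,4] | prev ⊥ | push {}

Converged values:
  [0] [-4,4]
  [1] [-4,4]
  [2] [-4,4]
  [3] [-2,4]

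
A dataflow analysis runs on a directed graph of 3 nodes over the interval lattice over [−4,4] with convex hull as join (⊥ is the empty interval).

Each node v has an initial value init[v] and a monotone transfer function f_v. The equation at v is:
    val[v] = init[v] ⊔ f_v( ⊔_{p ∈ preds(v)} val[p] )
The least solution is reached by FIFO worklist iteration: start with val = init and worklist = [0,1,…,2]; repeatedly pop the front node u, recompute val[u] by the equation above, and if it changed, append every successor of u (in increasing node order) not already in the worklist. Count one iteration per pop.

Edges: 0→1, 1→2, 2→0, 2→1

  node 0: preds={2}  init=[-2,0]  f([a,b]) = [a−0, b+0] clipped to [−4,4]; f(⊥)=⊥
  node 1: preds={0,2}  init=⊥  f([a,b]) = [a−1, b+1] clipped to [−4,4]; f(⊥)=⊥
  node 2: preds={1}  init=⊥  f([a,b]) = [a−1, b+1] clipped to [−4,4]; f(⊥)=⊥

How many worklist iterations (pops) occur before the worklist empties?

9

Trace (9 dequeues):
  [1] u=0 | in ⊥ | out [-2,0] | ==
  [2] u=1 | in [-2,0] | out [-3,1] | prev ⊥ | push {}
  [3] u=2 | in [-3,1] | out [-4,2] | prev ⊥ | push {0,1}
  [4] u=0 | in [-4,2] | out [-4,2] | prev [-2,0] | push {}
  [5] u=1 | in [-4,2] | out [-4,3] | prev [-3,1] | push {2}
  [6] u=2 | in [-4,3] | out [-4,4] | prev [-4,2] | push {0,1}
  [7] u=0 | in [-4,4] | out [-4,4] | prev [-4,2] | push {}
  [8] u=1 | in [-4,4] | out [-4,4] | prev [-4,3] | push {2}
  [9] u=2 | in [-4,4] | out [-4,4] | ==

Converged values:
  [0] [-4,4]
  [1] [-4,4]
  [2] [-4,4]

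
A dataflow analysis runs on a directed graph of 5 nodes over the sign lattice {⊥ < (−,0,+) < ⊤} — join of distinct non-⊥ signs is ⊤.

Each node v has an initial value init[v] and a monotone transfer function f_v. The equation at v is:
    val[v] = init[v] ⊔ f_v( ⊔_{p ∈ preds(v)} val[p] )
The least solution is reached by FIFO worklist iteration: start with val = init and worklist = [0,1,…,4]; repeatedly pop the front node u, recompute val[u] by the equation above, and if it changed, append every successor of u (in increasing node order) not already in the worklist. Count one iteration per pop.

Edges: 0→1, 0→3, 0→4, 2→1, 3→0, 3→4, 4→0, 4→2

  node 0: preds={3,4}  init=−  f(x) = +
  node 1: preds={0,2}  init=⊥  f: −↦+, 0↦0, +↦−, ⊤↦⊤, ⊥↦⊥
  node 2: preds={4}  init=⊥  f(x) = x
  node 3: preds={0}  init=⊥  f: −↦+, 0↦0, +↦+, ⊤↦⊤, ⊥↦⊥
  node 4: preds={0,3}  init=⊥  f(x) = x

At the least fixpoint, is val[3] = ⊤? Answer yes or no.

yes

Trace (8 dequeues):
  [1] u=0 | in ⊥ | out ⊤ | prev − | push {}
  [2] u=1 | in ⊤ | out ⊤ | prev ⊥ | push {}
  [3] u=2 | in ⊥ | out ⊥ | ==
  [4] u=3 | in ⊤ | out ⊤ | prev ⊥ | push {0}
  [5] u=4 | in ⊤ | out ⊤ | prev ⊥ | push {2}
  [6] u=0 | in ⊤ | out ⊤ | ==
  [7] u=2 | in ⊤ | out ⊤ | prev ⊥ | push {1}
  [8] u=1 | in ⊤ | out ⊤ | ==

Converged values:
  [0] ⊤
  [1] ⊤
  [2] ⊤
  [3] ⊤
  [4] ⊤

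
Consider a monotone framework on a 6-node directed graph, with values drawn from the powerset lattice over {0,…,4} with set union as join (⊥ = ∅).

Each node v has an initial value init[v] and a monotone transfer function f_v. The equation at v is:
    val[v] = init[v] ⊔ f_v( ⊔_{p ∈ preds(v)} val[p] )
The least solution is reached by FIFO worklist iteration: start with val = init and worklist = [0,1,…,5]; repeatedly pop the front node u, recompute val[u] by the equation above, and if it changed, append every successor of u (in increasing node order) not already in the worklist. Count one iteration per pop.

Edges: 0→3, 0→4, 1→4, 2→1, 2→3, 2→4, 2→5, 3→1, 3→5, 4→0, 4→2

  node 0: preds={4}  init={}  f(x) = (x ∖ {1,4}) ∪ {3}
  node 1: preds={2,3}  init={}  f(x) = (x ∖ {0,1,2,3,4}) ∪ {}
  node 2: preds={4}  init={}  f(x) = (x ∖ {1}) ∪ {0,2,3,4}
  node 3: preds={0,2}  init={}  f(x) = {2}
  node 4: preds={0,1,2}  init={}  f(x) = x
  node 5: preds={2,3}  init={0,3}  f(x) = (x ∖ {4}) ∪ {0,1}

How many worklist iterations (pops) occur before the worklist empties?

Worklist (11 pops):
  #1 pop 0: in={} → {3} (was {}); enqueue []
  #2 pop 1: in={} → {} (no change)
  #3 pop 2: in={} → {0,2,3,4} (was {}); enqueue [1]
  #4 pop 3: in={0,2,3,4} → {2} (was {}); enqueue []
  #5 pop 4: in={0,2,3,4} → {0,2,3,4} (was {}); enqueue [0,2]
  #6 pop 5: in={0,2,3,4} → {0,1,2,3} (was {0,3}); enqueue []
  #7 pop 1: in={0,2,3,4} → {} (no change)
  #8 pop 0: in={0,2,3,4} → {0,2,3} (was {3}); enqueue [3,4]
  #9 pop 2: in={0,2,3,4} → {0,2,3,4} (no change)
  #10 pop 3: in={0,2,3,4} → {2} (no change)
  #11 pop 4: in={0,2,3,4} → {0,2,3,4} (no change)

Fixpoint:
  val[0] = {0,2,3}
  val[1] = {}
  val[2] = {0,2,3,4}
  val[3] = {2}
  val[4] = {0,2,3,4}
  val[5] = {0,1,2,3}

11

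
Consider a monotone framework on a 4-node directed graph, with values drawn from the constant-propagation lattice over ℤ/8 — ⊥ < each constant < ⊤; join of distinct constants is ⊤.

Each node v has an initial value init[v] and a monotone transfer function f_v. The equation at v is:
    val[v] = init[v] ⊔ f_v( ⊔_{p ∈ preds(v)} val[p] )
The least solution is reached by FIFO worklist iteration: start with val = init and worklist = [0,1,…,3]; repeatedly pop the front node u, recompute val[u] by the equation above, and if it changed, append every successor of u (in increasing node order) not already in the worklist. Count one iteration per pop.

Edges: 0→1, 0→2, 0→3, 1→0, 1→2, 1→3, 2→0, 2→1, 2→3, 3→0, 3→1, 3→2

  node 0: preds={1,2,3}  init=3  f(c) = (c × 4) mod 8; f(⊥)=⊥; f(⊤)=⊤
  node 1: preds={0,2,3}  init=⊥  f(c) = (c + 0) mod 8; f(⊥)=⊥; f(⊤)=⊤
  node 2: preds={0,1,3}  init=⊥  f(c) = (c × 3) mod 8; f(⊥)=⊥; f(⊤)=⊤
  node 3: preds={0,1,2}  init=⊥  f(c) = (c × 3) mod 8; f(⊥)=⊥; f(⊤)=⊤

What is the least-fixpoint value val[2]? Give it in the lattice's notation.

⊤

Trace (10 dequeues):
  [1] u=0 | in ⊥ | out 3 | ==
  [2] u=1 | in 3 | out 3 | prev ⊥ | push {0}
  [3] u=2 | in 3 | out 1 | prev ⊥ | push {1}
  [4] u=3 | in ⊤ | out ⊤ | prev ⊥ | push {2}
  [5] u=0 | in ⊤ | out ⊤ | prev 3 | push {3}
  [6] u=1 | in ⊤ | out ⊤ | prev 3 | push {0}
  [7] u=2 | in ⊤ | out ⊤ | prev 1 | push {1}
  [8] u=3 | in ⊤ | out ⊤ | ==
  [9] u=0 | in ⊤ | out ⊤ | ==
  [10] u=1 | in ⊤ | out ⊤ | ==

Converged values:
  [0] ⊤
  [1] ⊤
  [2] ⊤
  [3] ⊤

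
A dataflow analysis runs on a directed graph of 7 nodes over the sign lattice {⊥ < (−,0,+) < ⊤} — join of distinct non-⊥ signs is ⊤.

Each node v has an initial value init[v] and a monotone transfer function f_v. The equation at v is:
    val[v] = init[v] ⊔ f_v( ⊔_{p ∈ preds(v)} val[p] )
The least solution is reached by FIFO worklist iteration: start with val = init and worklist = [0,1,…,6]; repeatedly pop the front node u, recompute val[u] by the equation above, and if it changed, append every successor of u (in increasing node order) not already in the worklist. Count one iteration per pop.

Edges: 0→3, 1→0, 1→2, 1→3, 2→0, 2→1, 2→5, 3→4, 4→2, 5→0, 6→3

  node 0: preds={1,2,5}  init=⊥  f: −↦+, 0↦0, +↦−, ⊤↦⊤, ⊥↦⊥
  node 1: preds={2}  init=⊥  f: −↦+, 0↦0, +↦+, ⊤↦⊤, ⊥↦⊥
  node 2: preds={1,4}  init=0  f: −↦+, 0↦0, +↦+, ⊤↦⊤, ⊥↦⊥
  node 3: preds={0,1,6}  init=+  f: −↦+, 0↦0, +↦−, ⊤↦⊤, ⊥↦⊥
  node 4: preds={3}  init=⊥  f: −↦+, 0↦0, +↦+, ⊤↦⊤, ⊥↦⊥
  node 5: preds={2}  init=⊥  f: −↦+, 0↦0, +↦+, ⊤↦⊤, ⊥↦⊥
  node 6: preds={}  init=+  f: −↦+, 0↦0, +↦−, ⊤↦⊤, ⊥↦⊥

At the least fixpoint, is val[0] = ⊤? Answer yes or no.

yes

Trace (15 dequeues):
  [1] u=0 | in 0 | out 0 | prev ⊥ | push {}
  [2] u=1 | in 0 | out 0 | prev ⊥ | push {0}
  [3] u=2 | in 0 | out 0 | ==
  [4] u=3 | in ⊤ | out ⊤ | prev + | push {}
  [5] u=4 | in ⊤ | out ⊤ | prev ⊥ | push {2}
  [6] u=5 | in 0 | out 0 | prev ⊥ | push {}
  [7] u=6 | in ⊥ | out + | ==
  [8] u=0 | in 0 | out 0 | ==
  [9] u=2 | in ⊤ | out ⊤ | prev 0 | push {0,1,5}
  [10] u=0 | in ⊤ | out ⊤ | prev 0 | push {3}
  [11] u=1 | in ⊤ | out ⊤ | prev 0 | push {0,2}
  [12] u=5 | in ⊤ | out ⊤ | prev 0 | push {}
  [13] u=3 | in ⊤ | out ⊤ | ==
  [14] u=0 | in ⊤ | out ⊤ | ==
  [15] u=2 | in ⊤ | out ⊤ | ==

Converged values:
  [0] ⊤
  [1] ⊤
  [2] ⊤
  [3] ⊤
  [4] ⊤
  [5] ⊤
  [6] +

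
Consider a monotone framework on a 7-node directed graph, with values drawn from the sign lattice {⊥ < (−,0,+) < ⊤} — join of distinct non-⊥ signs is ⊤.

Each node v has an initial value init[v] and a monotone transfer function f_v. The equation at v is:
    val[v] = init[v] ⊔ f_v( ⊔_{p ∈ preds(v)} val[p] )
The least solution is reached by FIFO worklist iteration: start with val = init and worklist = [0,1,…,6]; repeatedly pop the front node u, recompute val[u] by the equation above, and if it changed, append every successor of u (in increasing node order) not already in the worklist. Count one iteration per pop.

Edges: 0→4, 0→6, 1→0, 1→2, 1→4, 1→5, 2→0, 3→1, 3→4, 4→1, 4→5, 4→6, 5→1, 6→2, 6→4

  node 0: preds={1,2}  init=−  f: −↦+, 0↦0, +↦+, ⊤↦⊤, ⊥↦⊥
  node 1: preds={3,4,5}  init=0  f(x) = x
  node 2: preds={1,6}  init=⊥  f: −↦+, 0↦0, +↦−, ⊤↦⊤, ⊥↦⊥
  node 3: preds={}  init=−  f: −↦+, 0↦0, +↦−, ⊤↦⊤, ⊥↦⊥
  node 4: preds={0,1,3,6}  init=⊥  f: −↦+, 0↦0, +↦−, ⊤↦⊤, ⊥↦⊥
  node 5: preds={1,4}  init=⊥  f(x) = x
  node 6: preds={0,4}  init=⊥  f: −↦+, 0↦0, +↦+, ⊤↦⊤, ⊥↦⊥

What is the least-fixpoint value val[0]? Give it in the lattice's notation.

⊤

Trace (11 dequeues):
  [1] u=0 | in 0 | out ⊤ | prev − | push {}
  [2] u=1 | in − | out ⊤ | prev 0 | push {0}
  [3] u=2 | in ⊤ | out ⊤ | prev ⊥ | push {}
  [4] u=3 | in ⊥ | out − | ==
  [5] u=4 | in ⊤ | out ⊤ | prev ⊥ | push {1}
  [6] u=5 | in ⊤ | out ⊤ | prev ⊥ | push {}
  [7] u=6 | in ⊤ | out ⊤ | prev ⊥ | push {2,4}
  [8] u=0 | in ⊤ | out ⊤ | ==
  [9] u=1 | in ⊤ | out ⊤ | ==
  [10] u=2 | in ⊤ | out ⊤ | ==
  [11] u=4 | in ⊤ | out ⊤ | ==

Converged values:
  [0] ⊤
  [1] ⊤
  [2] ⊤
  [3] −
  [4] ⊤
  [5] ⊤
  [6] ⊤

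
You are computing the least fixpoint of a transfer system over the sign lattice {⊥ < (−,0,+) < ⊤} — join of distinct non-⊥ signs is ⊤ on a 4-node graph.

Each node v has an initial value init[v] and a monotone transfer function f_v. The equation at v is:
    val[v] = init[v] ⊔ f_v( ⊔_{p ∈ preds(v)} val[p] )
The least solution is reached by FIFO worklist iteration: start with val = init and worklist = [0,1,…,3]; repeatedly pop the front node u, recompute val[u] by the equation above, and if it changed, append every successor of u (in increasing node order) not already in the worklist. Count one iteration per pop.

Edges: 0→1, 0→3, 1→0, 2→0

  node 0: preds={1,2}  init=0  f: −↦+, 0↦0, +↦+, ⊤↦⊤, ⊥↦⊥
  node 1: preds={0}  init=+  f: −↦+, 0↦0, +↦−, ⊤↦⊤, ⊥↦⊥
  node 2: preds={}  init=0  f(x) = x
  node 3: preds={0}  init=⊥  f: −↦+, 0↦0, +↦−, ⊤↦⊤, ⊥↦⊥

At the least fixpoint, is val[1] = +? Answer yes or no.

no

Worklist (5 pops):
  #1 pop 0: in=⊤ → ⊤ (was 0); enqueue []
  #2 pop 1: in=⊤ → ⊤ (was +); enqueue [0]
  #3 pop 2: in=⊥ → 0 (no change)
  #4 pop 3: in=⊤ → ⊤ (was ⊥); enqueue []
  #5 pop 0: in=⊤ → ⊤ (no change)

Fixpoint:
  val[0] = ⊤
  val[1] = ⊤
  val[2] = 0
  val[3] = ⊤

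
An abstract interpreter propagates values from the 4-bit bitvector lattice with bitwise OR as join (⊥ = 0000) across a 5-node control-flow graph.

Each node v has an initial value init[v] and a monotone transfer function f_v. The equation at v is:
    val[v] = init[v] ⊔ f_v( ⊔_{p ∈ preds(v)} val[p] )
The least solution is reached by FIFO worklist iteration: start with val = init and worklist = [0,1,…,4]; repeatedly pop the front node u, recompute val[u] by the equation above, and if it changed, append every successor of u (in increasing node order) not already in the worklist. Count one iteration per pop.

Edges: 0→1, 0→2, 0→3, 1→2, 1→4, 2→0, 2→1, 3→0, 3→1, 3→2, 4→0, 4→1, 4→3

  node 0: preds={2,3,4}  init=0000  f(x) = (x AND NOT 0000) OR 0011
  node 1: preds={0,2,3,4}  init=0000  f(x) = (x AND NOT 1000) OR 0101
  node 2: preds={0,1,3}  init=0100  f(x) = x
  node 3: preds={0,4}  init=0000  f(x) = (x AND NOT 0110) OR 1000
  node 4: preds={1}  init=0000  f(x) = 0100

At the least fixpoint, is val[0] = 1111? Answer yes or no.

yes

Worklist (11 pops):
  #1 pop 0: in=0100 → 0111 (was 0000); enqueue []
  #2 pop 1: in=0111 → 0111 (was 0000); enqueue []
  #3 pop 2: in=0111 → 0111 (was 0100); enqueue [0,1]
  #4 pop 3: in=0111 → 1001 (was 0000); enqueue [2]
  #5 pop 4: in=0111 → 0100 (was 0000); enqueue [3]
  #6 pop 0: in=1111 → 1111 (was 0111); enqueue []
  #7 pop 1: in=1111 → 0111 (no change)
  #8 pop 2: in=1111 → 1111 (was 0111); enqueue [0,1]
  #9 pop 3: in=1111 → 1001 (no change)
  #10 pop 0: in=1111 → 1111 (no change)
  #11 pop 1: in=1111 → 0111 (no change)

Fixpoint:
  val[0] = 1111
  val[1] = 0111
  val[2] = 1111
  val[3] = 1001
  val[4] = 0100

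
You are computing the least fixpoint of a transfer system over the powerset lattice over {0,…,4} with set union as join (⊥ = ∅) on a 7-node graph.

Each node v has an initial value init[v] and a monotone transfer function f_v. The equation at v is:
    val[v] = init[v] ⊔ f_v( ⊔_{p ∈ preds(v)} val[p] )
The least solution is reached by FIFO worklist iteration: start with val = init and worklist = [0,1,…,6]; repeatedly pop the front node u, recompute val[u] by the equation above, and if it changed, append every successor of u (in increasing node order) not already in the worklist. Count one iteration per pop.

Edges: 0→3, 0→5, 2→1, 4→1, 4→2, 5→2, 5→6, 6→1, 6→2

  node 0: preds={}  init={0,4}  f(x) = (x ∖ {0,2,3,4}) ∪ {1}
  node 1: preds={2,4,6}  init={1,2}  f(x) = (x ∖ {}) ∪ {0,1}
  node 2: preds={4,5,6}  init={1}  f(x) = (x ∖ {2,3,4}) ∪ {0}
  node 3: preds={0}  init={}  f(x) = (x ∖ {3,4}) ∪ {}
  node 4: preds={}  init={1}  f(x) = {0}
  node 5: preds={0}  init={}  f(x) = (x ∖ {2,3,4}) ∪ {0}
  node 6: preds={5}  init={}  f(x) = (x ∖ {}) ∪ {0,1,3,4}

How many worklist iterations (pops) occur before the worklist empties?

9

Worklist (9 pops):
  #1 pop 0: in={} → {0,1,4} (was {0,4}); enqueue []
  #2 pop 1: in={1} → {0,1,2} (was {1,2}); enqueue []
  #3 pop 2: in={1} → {0,1} (was {1}); enqueue [1]
  #4 pop 3: in={0,1,4} → {0,1} (was {}); enqueue []
  #5 pop 4: in={} → {0,1} (was {1}); enqueue [2]
  #6 pop 5: in={0,1,4} → {0,1} (was {}); enqueue []
  #7 pop 6: in={0,1} → {0,1,3,4} (was {}); enqueue []
  #8 pop 1: in={0,1,3,4} → {0,1,2,3,4} (was {0,1,2}); enqueue []
  #9 pop 2: in={0,1,3,4} → {0,1} (no change)

Fixpoint:
  val[0] = {0,1,4}
  val[1] = {0,1,2,3,4}
  val[2] = {0,1}
  val[3] = {0,1}
  val[4] = {0,1}
  val[5] = {0,1}
  val[6] = {0,1,3,4}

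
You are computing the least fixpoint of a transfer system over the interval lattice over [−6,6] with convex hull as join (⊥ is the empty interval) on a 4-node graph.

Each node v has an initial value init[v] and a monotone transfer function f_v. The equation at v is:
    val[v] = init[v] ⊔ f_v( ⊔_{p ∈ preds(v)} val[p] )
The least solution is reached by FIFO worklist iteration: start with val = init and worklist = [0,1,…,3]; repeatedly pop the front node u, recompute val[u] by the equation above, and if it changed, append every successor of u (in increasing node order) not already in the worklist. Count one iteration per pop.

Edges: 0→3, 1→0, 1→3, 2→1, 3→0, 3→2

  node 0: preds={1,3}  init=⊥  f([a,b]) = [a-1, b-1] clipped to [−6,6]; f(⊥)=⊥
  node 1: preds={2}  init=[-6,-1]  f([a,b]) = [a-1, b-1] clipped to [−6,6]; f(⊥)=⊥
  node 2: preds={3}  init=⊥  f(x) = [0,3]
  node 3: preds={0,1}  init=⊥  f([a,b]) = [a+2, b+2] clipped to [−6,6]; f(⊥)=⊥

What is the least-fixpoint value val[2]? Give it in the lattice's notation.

Iteration log — 17 steps:
  step 1. node 0  ⊔preds=[-6,-1]  new=[-6,-2]  old=⊥  +wl: 
  step 2. node 1  ⊔preds=⊥  new=[-6,-1]  stable
  step 3. node 2  ⊔preds=⊥  new=[0,3]  old=⊥  +wl: 1
  step 4. node 3  ⊔preds=[-6,-1]  new=[-4,1]  old=⊥  +wl: 0,2
  step 5. node 1  ⊔preds=[0,3]  new=[-6,2]  old=[-6,-1]  +wl: 3
  step 6. node 0  ⊔preds=[-6,2]  new=[-6,1]  old=[-6,-2]  +wl: 
  step 7. node 2  ⊔preds=[-4,1]  new=[0,3]  stable
  step 8. node 3  ⊔preds=[-6,2]  new=[-4,4]  old=[-4,1]  +wl: 0,2
  step 9. node 0  ⊔preds=[-6,4]  new=[-6,3]  old=[-6,1]  +wl: 3
  step 10. node 2  ⊔preds=[-4,4]  new=[0,3]  stable
  step 11. node 3  ⊔preds=[-6,3]  new=[-4,5]  old=[-4,4]  +wl: 0,2
  step 12. node 0  ⊔preds=[-6,5]  new=[-6,4]  old=[-6,3]  +wl: 3
  step 13. node 2  ⊔preds=[-4,5]  new=[0,3]  stable
  step 14. node 3  ⊔preds=[-6,4]  new=[-4,6]  old=[-4,5]  +wl: 0,2
  step 15. node 0  ⊔preds=[-6,6]  new=[-6,5]  old=[-6,4]  +wl: 3
  step 16. node 2  ⊔preds=[-4,6]  new=[0,3]  stable
  step 17. node 3  ⊔preds=[-6,5]  new=[-4,6]  stable

Least fixpoint reached:
  node 0: [-6,5]
  node 1: [-6,2]
  node 2: [0,3]
  node 3: [-4,6]

[0,3]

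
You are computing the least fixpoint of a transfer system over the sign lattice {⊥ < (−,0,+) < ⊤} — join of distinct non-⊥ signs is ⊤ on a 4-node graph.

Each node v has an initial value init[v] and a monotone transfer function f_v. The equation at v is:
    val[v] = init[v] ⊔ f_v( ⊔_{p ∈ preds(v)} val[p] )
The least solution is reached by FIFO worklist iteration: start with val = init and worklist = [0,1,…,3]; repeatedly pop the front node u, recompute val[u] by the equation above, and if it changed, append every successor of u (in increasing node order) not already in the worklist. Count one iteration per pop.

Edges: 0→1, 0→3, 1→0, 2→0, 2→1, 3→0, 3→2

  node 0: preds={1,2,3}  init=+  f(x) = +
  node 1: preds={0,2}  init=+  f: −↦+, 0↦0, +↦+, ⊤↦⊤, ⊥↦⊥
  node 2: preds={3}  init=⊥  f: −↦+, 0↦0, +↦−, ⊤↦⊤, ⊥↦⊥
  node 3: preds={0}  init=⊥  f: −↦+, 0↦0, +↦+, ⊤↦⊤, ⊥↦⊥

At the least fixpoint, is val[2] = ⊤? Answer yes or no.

no

Iteration log — 9 steps:
  step 1. node 0  ⊔preds=+  new=+  stable
  step 2. node 1  ⊔preds=+  new=+  stable
  step 3. node 2  ⊔preds=⊥  new=⊥  stable
  step 4. node 3  ⊔preds=+  new=+  old=⊥  +wl: 0,2
  step 5. node 0  ⊔preds=+  new=+  stable
  step 6. node 2  ⊔preds=+  new=−  old=⊥  +wl: 0,1
  step 7. node 0  ⊔preds=⊤  new=+  stable
  step 8. node 1  ⊔preds=⊤  new=⊤  old=+  +wl: 0
  step 9. node 0  ⊔preds=⊤  new=+  stable

Least fixpoint reached:
  node 0: +
  node 1: ⊤
  node 2: −
  node 3: +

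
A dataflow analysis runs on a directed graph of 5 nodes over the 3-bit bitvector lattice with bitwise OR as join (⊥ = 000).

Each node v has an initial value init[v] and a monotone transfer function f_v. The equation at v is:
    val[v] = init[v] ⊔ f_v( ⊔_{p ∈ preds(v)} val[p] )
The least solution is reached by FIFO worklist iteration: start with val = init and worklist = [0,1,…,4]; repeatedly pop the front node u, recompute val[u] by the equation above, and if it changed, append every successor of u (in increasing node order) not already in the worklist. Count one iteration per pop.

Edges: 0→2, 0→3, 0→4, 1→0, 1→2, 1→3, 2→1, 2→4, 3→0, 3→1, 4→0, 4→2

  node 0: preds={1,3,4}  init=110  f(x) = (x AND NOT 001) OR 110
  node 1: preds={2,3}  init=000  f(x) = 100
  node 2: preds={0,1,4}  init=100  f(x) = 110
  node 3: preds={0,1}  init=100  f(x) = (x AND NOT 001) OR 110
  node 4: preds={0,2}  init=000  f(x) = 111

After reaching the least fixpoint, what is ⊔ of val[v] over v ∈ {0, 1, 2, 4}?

111

Iteration log — 8 steps:
  step 1. node 0  ⊔preds=100  new=110  stable
  step 2. node 1  ⊔preds=100  new=100  old=000  +wl: 0
  step 3. node 2  ⊔preds=110  new=110  old=100  +wl: 1
  step 4. node 3  ⊔preds=110  new=110  old=100  +wl: 
  step 5. node 4  ⊔preds=110  new=111  old=000  +wl: 2
  step 6. node 0  ⊔preds=111  new=110  stable
  step 7. node 1  ⊔preds=110  new=100  stable
  step 8. node 2  ⊔preds=111  new=110  stable

Least fixpoint reached:
  node 0: 110
  node 1: 100
  node 2: 110
  node 3: 110
  node 4: 111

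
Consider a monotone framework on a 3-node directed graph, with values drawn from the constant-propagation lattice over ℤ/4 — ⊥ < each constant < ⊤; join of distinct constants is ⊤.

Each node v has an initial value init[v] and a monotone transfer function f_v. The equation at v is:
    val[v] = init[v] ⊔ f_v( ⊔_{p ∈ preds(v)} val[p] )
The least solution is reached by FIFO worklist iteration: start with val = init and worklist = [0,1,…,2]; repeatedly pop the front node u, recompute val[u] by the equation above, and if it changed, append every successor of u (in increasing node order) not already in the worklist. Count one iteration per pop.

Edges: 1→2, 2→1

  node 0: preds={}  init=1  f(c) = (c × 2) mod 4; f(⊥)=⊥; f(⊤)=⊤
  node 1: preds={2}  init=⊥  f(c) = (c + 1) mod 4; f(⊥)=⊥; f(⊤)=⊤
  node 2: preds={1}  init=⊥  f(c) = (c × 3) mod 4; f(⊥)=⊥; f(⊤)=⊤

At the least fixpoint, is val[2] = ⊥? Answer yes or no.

yes

Trace (3 dequeues):
  [1] u=0 | in ⊥ | out 1 | ==
  [2] u=1 | in ⊥ | out ⊥ | ==
  [3] u=2 | in ⊥ | out ⊥ | ==

Converged values:
  [0] 1
  [1] ⊥
  [2] ⊥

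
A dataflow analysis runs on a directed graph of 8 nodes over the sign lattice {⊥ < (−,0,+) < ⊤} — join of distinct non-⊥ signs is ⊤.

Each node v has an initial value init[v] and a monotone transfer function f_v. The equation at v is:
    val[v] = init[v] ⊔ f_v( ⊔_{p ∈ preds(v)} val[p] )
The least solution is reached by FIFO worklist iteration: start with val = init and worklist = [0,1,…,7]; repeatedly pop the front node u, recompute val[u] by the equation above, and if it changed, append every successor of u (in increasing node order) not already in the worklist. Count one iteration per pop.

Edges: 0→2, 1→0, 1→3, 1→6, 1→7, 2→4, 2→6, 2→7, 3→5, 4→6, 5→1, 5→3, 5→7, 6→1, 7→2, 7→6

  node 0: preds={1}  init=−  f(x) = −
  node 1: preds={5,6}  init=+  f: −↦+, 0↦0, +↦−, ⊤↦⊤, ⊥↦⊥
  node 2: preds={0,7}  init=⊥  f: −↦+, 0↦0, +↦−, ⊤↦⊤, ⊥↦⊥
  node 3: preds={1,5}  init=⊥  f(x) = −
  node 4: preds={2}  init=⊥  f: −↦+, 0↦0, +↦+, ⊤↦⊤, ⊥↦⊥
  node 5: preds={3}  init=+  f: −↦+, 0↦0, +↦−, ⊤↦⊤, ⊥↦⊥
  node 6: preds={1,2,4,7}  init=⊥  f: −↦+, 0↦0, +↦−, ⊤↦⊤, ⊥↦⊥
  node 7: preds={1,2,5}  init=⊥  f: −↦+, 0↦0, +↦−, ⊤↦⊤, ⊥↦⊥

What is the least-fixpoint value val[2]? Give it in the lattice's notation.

Worklist (15 pops):
  #1 pop 0: in=+ → − (no change)
  #2 pop 1: in=+ → ⊤ (was +); enqueue [0]
  #3 pop 2: in=− → + (was ⊥); enqueue []
  #4 pop 3: in=⊤ → − (was ⊥); enqueue []
  #5 pop 4: in=+ → + (was ⊥); enqueue []
  #6 pop 5: in=− → + (no change)
  #7 pop 6: in=⊤ → ⊤ (was ⊥); enqueue [1]
  #8 pop 7: in=⊤ → ⊤ (was ⊥); enqueue [2,6]
  #9 pop 0: in=⊤ → − (no change)
  #10 pop 1: in=⊤ → ⊤ (no change)
  #11 pop 2: in=⊤ → ⊤ (was +); enqueue [4,7]
  #12 pop 6: in=⊤ → ⊤ (no change)
  #13 pop 4: in=⊤ → ⊤ (was +); enqueue [6]
  #14 pop 7: in=⊤ → ⊤ (no change)
  #15 pop 6: in=⊤ → ⊤ (no change)

Fixpoint:
  val[0] = −
  val[1] = ⊤
  val[2] = ⊤
  val[3] = −
  val[4] = ⊤
  val[5] = +
  val[6] = ⊤
  val[7] = ⊤

⊤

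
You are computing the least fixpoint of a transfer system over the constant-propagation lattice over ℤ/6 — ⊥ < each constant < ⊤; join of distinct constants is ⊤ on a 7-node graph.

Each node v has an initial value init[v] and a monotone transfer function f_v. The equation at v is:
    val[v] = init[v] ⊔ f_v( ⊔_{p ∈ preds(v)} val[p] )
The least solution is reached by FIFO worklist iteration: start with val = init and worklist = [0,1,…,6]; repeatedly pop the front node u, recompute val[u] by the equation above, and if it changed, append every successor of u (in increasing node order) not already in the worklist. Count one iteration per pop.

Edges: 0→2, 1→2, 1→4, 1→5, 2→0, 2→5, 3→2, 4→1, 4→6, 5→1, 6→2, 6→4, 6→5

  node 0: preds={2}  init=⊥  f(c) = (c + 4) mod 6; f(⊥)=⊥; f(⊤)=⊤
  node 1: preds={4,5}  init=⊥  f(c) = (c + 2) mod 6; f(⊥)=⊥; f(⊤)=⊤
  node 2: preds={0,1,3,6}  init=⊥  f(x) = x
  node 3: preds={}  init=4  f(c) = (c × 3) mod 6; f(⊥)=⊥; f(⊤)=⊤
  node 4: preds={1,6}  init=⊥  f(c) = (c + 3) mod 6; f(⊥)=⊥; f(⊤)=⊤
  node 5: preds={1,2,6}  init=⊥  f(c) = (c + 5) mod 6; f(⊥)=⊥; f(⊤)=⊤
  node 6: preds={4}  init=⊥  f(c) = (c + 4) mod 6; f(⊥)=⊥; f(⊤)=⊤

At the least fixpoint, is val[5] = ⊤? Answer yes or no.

yes

Worklist (23 pops):
  #1 pop 0: in=⊥ → ⊥ (no change)
  #2 pop 1: in=⊥ → ⊥ (no change)
  #3 pop 2: in=4 → 4 (was ⊥); enqueue [0]
  #4 pop 3: in=⊥ → 4 (no change)
  #5 pop 4: in=⊥ → ⊥ (no change)
  #6 pop 5: in=4 → 3 (was ⊥); enqueue [1]
  #7 pop 6: in=⊥ → ⊥ (no change)
  #8 pop 0: in=4 → 2 (was ⊥); enqueue [2]
  #9 pop 1: in=3 → 5 (was ⊥); enqueue [4,5]
  #10 pop 2: in=⊤ → ⊤ (was 4); enqueue [0]
  #11 pop 4: in=5 → 2 (was ⊥); enqueue [1,6]
  #12 pop 5: in=⊤ → ⊤ (was 3); enqueue []
  #13 pop 0: in=⊤ → ⊤ (was 2); enqueue [2]
  #14 pop 1: in=⊤ → ⊤ (was 5); enqueue [4,5]
  #15 pop 6: in=2 → 0 (was ⊥); enqueue []
  #16 pop 2: in=⊤ → ⊤ (no change)
  #17 pop 4: in=⊤ → ⊤ (was 2); enqueue [1,6]
  #18 pop 5: in=⊤ → ⊤ (no change)
  #19 pop 1: in=⊤ → ⊤ (no change)
  #20 pop 6: in=⊤ → ⊤ (was 0); enqueue [2,4,5]
  #21 pop 2: in=⊤ → ⊤ (no change)
  #22 pop 4: in=⊤ → ⊤ (no change)
  #23 pop 5: in=⊤ → ⊤ (no change)

Fixpoint:
  val[0] = ⊤
  val[1] = ⊤
  val[2] = ⊤
  val[3] = 4
  val[4] = ⊤
  val[5] = ⊤
  val[6] = ⊤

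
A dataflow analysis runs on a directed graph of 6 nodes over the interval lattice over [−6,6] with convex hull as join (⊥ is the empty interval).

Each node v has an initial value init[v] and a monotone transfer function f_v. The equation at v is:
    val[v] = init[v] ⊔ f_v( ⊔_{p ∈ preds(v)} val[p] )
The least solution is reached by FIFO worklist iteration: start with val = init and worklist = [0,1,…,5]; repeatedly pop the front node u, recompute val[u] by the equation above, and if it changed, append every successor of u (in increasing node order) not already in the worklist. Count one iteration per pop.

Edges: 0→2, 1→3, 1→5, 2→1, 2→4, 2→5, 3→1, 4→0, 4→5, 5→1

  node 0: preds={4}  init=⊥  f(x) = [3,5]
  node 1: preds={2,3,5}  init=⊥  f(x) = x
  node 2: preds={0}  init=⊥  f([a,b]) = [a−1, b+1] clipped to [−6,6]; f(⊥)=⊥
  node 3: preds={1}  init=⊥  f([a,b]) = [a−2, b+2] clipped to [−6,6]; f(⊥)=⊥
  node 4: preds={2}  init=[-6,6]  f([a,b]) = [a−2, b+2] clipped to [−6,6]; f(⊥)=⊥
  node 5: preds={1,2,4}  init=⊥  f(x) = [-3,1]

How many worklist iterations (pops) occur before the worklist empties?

Trace (15 dequeues):
  [1] u=0 | in [-6,6] | out [3,5] | prev ⊥ | push {}
  [2] u=1 | in ⊥ | out ⊥ | ==
  [3] u=2 | in [3,5] | out [2,6] | prev ⊥ | push {1}
  [4] u=3 | in ⊥ | out ⊥ | ==
  [5] u=4 | in [2,6] | out [-6,6] | ==
  [6] u=5 | in [-6,6] | out [-3,1] | prev ⊥ | push {}
  [7] u=1 | in [-3,6] | out [-3,6] | prev ⊥ | push {3,5}
  [8] u=3 | in [-3,6] | out [-5,6] | prev ⊥ | push {1}
  [9] u=5 | in [-6,6] | out [-3,1] | ==
  [10] u=1 | in [-5,6] | out [-5,6] | prev [-3,6] | push {3,5}
  [11] u=3 | in [-5,6] | out [-6,6] | prev [-5,6] | push {1}
  [12] u=5 | in [-6,6] | out [-3,1] | ==
  [13] u=1 | in [-6,6] | out [-6,6] | prev [-5,6] | push {3,5}
  [14] u=3 | in [-6,6] | out [-6,6] | ==
  [15] u=5 | in [-6,6] | out [-3,1] | ==

Converged values:
  [0] [3,5]
  [1] [-6,6]
  [2] [2,6]
  [3] [-6,6]
  [4] [-6,6]
  [5] [-3,1]

15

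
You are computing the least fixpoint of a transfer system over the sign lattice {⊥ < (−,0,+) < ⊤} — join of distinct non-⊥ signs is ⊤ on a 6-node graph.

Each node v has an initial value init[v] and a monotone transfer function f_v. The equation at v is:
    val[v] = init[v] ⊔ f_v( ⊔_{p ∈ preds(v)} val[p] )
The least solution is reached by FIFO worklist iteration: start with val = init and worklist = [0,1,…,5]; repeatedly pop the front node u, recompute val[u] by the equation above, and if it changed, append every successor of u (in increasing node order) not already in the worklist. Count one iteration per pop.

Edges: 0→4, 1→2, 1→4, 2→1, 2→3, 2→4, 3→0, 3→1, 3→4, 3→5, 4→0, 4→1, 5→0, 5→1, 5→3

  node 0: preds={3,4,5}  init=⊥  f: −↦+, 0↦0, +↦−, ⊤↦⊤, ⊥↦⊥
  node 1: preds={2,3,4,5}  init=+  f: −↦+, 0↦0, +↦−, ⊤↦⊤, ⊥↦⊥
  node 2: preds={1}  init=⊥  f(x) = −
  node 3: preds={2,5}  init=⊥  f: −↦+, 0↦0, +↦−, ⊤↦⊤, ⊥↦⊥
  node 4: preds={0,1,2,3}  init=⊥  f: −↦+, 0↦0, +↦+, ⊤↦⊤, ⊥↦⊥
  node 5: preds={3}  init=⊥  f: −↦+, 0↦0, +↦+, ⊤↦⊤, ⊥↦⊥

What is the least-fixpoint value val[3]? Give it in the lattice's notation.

⊤

Worklist (17 pops):
  #1 pop 0: in=⊥ → ⊥ (no change)
  #2 pop 1: in=⊥ → + (no change)
  #3 pop 2: in=+ → − (was ⊥); enqueue [1]
  #4 pop 3: in=− → + (was ⊥); enqueue [0]
  #5 pop 4: in=⊤ → ⊤ (was ⊥); enqueue []
  #6 pop 5: in=+ → + (was ⊥); enqueue [3]
  #7 pop 1: in=⊤ → ⊤ (was +); enqueue [2,4]
  #8 pop 0: in=⊤ → ⊤ (was ⊥); enqueue []
  #9 pop 3: in=⊤ → ⊤ (was +); enqueue [0,1,5]
  #10 pop 2: in=⊤ → − (no change)
  #11 pop 4: in=⊤ → ⊤ (no change)
  #12 pop 0: in=⊤ → ⊤ (no change)
  #13 pop 1: in=⊤ → ⊤ (no change)
  #14 pop 5: in=⊤ → ⊤ (was +); enqueue [0,1,3]
  #15 pop 0: in=⊤ → ⊤ (no change)
  #16 pop 1: in=⊤ → ⊤ (no change)
  #17 pop 3: in=⊤ → ⊤ (no change)

Fixpoint:
  val[0] = ⊤
  val[1] = ⊤
  val[2] = −
  val[3] = ⊤
  val[4] = ⊤
  val[5] = ⊤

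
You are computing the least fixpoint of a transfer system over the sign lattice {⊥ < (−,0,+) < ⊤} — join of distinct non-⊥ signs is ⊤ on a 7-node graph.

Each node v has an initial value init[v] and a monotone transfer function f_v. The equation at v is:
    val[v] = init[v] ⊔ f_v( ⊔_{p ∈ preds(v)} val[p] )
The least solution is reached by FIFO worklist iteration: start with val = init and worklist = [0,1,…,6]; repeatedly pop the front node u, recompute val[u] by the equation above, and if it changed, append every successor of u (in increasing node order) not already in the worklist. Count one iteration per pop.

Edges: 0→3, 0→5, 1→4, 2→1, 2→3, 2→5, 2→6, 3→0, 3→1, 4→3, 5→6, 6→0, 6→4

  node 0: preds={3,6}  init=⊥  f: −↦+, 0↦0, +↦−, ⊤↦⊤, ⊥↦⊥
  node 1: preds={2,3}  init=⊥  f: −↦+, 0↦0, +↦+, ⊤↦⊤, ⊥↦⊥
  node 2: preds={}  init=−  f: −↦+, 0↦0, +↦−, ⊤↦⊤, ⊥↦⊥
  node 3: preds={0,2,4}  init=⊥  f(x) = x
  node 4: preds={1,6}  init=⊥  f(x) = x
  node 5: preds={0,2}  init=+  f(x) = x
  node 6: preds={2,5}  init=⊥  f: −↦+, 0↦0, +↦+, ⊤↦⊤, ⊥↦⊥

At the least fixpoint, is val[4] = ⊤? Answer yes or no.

yes

Iteration log — 16 steps:
  step 1. node 0  ⊔preds=⊥  new=⊥  stable
  step 2. node 1  ⊔preds=−  new=+  old=⊥  +wl: 
  step 3. node 2  ⊔preds=⊥  new=−  stable
  step 4. node 3  ⊔preds=−  new=−  old=⊥  +wl: 0,1
  step 5. node 4  ⊔preds=+  new=+  old=⊥  +wl: 3
  step 6. node 5  ⊔preds=−  new=⊤  old=+  +wl: 
  step 7. node 6  ⊔preds=⊤  new=⊤  old=⊥  +wl: 4
  step 8. node 0  ⊔preds=⊤  new=⊤  old=⊥  +wl: 5
  step 9. node 1  ⊔preds=−  new=+  stable
  step 10. node 3  ⊔preds=⊤  new=⊤  old=−  +wl: 0,1
  step 11. node 4  ⊔preds=⊤  new=⊤  old=+  +wl: 3
  step 12. node 5  ⊔preds=⊤  new=⊤  stable
  step 13. node 0  ⊔preds=⊤  new=⊤  stable
  step 14. node 1  ⊔preds=⊤  new=⊤  old=+  +wl: 4
  step 15. node 3  ⊔preds=⊤  new=⊤  stable
  step 16. node 4  ⊔preds=⊤  new=⊤  stable

Least fixpoint reached:
  node 0: ⊤
  node 1: ⊤
  node 2: −
  node 3: ⊤
  node 4: ⊤
  node 5: ⊤
  node 6: ⊤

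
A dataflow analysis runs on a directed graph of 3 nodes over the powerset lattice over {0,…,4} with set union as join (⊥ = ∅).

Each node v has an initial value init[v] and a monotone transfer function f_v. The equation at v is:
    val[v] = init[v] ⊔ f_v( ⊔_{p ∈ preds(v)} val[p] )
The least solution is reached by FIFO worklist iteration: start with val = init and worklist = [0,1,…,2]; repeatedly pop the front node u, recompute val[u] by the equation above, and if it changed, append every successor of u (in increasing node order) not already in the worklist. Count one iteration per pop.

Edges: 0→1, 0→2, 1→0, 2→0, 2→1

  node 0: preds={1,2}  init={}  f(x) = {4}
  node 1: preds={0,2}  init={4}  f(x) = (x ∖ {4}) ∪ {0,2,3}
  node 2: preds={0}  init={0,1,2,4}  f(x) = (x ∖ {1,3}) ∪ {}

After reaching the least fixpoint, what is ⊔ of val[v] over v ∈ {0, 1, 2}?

{0,1,2,3,4}

Iteration log — 4 steps:
  step 1. node 0  ⊔preds={0,1,2,4}  new={4}  old={}  +wl: 
  step 2. node 1  ⊔preds={0,1,2,4}  new={0,1,2,3,4}  old={4}  +wl: 0
  step 3. node 2  ⊔preds={4}  new={0,1,2,4}  stable
  step 4. node 0  ⊔preds={0,1,2,3,4}  new={4}  stable

Least fixpoint reached:
  node 0: {4}
  node 1: {0,1,2,3,4}
  node 2: {0,1,2,4}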